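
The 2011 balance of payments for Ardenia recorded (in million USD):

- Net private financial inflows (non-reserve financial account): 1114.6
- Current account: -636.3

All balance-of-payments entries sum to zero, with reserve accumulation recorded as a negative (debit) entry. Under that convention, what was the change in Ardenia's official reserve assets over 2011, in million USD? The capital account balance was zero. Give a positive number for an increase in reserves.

478.3

Official reserve transactions balance = -((-636.3) + 1114.6) = -478.3
An accumulation of reserves is recorded as a debit (negative entry), so the change in the stock of reserves is the negative of that balance.
Change in official reserves = -(-478.3) = 478.3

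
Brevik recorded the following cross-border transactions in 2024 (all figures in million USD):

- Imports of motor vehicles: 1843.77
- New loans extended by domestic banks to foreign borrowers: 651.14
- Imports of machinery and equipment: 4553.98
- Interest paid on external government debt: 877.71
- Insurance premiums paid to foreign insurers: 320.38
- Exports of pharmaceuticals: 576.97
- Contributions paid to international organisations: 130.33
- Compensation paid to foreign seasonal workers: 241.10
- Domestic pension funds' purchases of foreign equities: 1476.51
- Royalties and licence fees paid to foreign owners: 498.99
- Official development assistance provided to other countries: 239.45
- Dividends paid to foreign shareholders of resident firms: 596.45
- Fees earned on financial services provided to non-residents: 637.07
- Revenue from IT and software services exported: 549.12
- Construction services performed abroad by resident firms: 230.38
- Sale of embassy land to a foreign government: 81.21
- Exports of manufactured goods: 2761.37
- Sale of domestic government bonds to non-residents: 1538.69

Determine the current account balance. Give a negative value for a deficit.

Goods: 576.97 - 1843.77 - 4553.98 + 2761.37 = -3059.41
Services: 549.12 - 498.99 + 230.38 + 637.07 - 320.38 = 597.20
Primary income: -877.71 - 241.10 - 596.45 = -1715.26
Secondary income: -130.33 - 239.45 = -369.78
Current account = (-3059.41) + 597.20 + (-1715.26) + (-369.78) = -4547.25
(Excluded from the current account — financial account: new loans extended by domestic banks to foreign borrowers 651.14, domestic pension funds' purchases of foreign equities 1476.51, sale of domestic government bonds to non-residents 1538.69; capital account: sale of embassy land to a foreign government 81.21.)

-4547.25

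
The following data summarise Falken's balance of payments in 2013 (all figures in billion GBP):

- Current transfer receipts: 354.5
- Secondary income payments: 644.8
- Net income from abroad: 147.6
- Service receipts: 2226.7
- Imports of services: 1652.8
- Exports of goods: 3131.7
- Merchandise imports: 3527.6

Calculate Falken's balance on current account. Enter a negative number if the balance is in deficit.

35.3

Goods balance = 3131.7 - 3527.6 = -395.9
Services balance = 2226.7 - 1652.8 = 573.9
Trade balance (goods + services) = -395.9 + 573.9 = 178.0
Net primary income = 147.6
Net secondary income = 354.5 - 644.8 = -290.3
Current account = 178.0 + 147.6 + (-290.3) = 35.3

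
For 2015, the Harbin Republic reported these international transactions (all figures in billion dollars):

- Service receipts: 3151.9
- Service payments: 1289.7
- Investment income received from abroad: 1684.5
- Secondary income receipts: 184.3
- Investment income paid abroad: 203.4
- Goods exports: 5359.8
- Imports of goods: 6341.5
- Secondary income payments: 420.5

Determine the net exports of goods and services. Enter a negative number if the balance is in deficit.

Goods balance = 5359.8 - 6341.5 = -981.7
Services balance = 3151.9 - 1289.7 = 1862.2
Trade balance (goods + services) = -981.7 + 1862.2 = 880.5

880.5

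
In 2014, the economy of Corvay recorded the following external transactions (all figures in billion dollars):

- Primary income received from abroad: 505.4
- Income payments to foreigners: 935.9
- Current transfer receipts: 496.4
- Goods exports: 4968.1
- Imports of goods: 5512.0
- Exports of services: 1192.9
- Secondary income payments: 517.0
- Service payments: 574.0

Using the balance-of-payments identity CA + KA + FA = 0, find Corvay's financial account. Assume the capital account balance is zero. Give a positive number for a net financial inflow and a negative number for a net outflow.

Goods balance = 4968.1 - 5512.0 = -543.9
Services balance = 1192.9 - 574.0 = 618.9
Trade balance (goods + services) = -543.9 + 618.9 = 75.0
Net primary income = 505.4 - 935.9 = -430.5
Net secondary income = 496.4 - 517.0 = -20.6
Current account = 75.0 + (-430.5) + (-20.6) = -376.1
Financial account = -(-376.1) = 376.1

376.1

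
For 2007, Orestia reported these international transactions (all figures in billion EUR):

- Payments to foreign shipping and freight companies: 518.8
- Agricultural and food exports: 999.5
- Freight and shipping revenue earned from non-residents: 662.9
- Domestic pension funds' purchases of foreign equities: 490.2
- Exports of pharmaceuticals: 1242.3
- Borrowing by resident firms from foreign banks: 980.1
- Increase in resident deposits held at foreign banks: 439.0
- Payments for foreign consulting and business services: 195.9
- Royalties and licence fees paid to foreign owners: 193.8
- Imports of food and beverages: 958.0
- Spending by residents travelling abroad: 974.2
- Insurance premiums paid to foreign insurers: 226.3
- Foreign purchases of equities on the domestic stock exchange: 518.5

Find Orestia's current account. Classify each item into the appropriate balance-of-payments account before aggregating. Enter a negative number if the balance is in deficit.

-162.3

Goods: 999.5 + 1242.3 - 958.0 = 1283.8
Services: 662.9 - 195.9 - 518.8 - 974.2 - 226.3 - 193.8 = -1446.1
Current account = 1283.8 + (-1446.1) = -162.3
(Excluded from the current account — financial account: domestic pension funds' purchases of foreign equities 490.2, borrowing by resident firms from foreign banks 980.1, increase in resident deposits held at foreign banks 439.0, foreign purchases of equities on the domestic stock exchange 518.5.)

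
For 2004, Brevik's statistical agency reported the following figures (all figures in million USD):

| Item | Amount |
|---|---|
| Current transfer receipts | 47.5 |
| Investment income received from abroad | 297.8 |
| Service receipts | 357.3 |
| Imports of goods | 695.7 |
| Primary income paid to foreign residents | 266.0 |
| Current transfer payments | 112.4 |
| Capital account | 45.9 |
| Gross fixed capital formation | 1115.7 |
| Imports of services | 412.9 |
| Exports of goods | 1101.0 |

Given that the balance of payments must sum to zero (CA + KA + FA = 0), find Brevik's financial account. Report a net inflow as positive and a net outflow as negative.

-362.5

Goods balance = 1101.0 - 695.7 = 405.3
Services balance = 357.3 - 412.9 = -55.6
Trade balance (goods + services) = 405.3 + (-55.6) = 349.7
Net primary income = 297.8 - 266.0 = 31.8
Net secondary income = 47.5 - 112.4 = -64.9
Current account = 349.7 + 31.8 + (-64.9) = 316.6
Financial account = -(316.6 + 45.9) = -362.5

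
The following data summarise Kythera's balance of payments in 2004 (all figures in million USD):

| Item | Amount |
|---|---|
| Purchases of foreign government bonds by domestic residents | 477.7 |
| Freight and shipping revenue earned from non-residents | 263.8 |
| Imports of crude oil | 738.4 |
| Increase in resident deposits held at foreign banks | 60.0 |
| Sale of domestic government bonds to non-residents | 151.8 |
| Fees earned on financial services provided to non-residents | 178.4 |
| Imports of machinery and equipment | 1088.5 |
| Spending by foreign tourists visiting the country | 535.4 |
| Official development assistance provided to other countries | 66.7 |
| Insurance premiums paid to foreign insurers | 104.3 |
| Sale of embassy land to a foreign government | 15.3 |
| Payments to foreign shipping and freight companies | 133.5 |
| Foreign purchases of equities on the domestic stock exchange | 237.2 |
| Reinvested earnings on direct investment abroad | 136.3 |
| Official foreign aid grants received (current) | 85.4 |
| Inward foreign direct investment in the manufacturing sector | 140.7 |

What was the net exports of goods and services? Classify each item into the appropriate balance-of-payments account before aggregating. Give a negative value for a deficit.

Goods: -1088.5 - 738.4 = -1826.9
Services: -133.5 + 263.8 + 535.4 + 178.4 - 104.3 = 739.8
Trade balance = -1826.9 + 739.8 = -1087.1
(Excluded from the trade balance — financial account: purchases of foreign government bonds by domestic residents 477.7, increase in resident deposits held at foreign banks 60.0, sale of domestic government bonds to non-residents 151.8, foreign purchases of equities on the domestic stock exchange 237.2, inward foreign direct investment in the manufacturing sector 140.7; secondary income: official development assistance provided to other countries 66.7, official foreign aid grants received (current) 85.4; capital account: sale of embassy land to a foreign government 15.3; primary income: reinvested earnings on direct investment abroad 136.3.)

-1087.1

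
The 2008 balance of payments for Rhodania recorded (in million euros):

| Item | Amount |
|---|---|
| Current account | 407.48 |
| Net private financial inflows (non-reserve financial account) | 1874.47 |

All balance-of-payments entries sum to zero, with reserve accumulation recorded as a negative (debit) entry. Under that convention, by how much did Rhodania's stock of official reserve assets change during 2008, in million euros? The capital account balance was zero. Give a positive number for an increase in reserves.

2281.95

Official reserve transactions balance = -(407.48 + 1874.47) = -2281.95
An accumulation of reserves is recorded as a debit (negative entry), so the change in the stock of reserves is the negative of that balance.
Change in official reserves = -(-2281.95) = 2281.95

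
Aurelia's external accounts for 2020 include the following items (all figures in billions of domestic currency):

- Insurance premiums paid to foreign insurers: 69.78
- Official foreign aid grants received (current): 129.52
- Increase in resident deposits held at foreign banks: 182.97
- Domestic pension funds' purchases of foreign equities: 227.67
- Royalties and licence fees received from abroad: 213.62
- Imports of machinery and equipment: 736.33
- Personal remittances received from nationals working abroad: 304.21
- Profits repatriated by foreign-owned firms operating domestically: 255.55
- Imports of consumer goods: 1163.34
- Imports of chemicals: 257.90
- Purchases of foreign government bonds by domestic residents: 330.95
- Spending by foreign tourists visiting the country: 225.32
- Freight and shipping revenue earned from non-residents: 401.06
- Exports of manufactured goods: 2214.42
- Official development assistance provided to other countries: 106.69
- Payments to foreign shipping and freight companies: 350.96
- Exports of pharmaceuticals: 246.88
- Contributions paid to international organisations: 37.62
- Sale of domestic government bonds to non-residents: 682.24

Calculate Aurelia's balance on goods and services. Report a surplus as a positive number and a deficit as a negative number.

722.99

Goods: 2214.42 - 736.33 - 1163.34 + 246.88 - 257.90 = 303.73
Services: -350.96 - 69.78 + 213.62 + 401.06 + 225.32 = 419.26
Trade balance = 303.73 + 419.26 = 722.99
(Excluded from the trade balance — secondary income: official foreign aid grants received (current) 129.52, personal remittances received from nationals working abroad 304.21, official development assistance provided to other countries 106.69, contributions paid to international organisations 37.62; financial account: increase in resident deposits held at foreign banks 182.97, domestic pension funds' purchases of foreign equities 227.67, purchases of foreign government bonds by domestic residents 330.95, sale of domestic government bonds to non-residents 682.24; primary income: profits repatriated by foreign-owned firms operating domestically 255.55.)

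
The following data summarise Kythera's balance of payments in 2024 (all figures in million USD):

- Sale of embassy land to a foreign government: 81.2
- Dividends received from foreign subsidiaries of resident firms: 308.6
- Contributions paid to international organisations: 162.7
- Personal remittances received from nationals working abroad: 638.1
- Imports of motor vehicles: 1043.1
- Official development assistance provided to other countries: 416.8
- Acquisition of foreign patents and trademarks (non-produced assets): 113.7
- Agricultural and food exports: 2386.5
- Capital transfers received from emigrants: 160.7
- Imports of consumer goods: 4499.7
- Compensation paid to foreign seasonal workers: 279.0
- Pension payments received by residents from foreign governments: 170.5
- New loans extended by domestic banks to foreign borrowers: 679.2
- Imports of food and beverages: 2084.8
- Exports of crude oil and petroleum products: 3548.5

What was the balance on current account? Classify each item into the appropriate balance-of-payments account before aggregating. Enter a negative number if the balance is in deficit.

-1433.9

Goods: 2386.5 - 1043.1 + 3548.5 - 2084.8 - 4499.7 = -1692.6
Primary income: 308.6 - 279.0 = 29.6
Secondary income: 638.1 - 416.8 - 162.7 + 170.5 = 229.1
Current account = (-1692.6) + 29.6 + 229.1 = -1433.9
(Excluded from the current account — capital account: sale of embassy land to a foreign government 81.2, acquisition of foreign patents and trademarks (non-produced assets) 113.7, capital transfers received from emigrants 160.7; financial account: new loans extended by domestic banks to foreign borrowers 679.2.)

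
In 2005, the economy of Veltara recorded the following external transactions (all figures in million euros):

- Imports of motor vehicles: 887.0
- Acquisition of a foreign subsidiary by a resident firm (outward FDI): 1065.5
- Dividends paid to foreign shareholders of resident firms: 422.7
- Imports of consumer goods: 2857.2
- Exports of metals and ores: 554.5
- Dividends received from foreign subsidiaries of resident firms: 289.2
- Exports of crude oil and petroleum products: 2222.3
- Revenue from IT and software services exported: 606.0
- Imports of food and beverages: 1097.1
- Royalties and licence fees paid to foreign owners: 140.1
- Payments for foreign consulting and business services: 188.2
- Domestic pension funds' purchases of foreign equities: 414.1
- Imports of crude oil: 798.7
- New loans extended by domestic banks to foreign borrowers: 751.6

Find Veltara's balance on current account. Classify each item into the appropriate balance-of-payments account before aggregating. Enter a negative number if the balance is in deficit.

Goods: -1097.1 + 2222.3 - 2857.2 + 554.5 - 887.0 - 798.7 = -2863.2
Services: -140.1 - 188.2 + 606.0 = 277.7
Primary income: -422.7 + 289.2 = -133.5
Current account = (-2863.2) + 277.7 + (-133.5) = -2719.0
(Excluded from the current account — financial account: acquisition of a foreign subsidiary by a resident firm (outward FDI) 1065.5, domestic pension funds' purchases of foreign equities 414.1, new loans extended by domestic banks to foreign borrowers 751.6.)

-2719.0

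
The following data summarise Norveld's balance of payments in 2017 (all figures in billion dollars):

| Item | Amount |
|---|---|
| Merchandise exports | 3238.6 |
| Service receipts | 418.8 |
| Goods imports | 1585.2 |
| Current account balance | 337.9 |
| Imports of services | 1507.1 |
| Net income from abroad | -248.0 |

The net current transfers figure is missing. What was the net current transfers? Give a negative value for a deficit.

Current account = goods balance + services balance + net primary income + net secondary income
Sum of the known components = 317.1
Net current transfers = CA - (known components) = 337.9 - 317.1 = 20.8

20.8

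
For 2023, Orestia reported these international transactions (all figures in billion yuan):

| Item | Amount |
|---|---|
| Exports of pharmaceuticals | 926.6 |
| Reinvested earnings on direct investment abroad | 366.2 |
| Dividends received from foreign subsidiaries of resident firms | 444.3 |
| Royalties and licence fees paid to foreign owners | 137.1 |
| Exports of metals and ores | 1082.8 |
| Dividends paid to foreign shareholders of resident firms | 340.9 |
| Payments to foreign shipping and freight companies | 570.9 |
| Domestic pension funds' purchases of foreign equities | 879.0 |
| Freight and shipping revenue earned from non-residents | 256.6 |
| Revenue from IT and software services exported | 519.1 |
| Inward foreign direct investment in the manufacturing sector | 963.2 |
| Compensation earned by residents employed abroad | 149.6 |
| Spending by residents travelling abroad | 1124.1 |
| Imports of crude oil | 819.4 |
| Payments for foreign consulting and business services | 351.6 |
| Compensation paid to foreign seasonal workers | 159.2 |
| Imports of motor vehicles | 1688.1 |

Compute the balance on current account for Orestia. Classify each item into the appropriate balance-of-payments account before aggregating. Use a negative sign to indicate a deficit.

Goods: -819.4 - 1688.1 + 926.6 + 1082.8 = -498.1
Services: -351.6 + 256.6 + 519.1 - 570.9 - 137.1 - 1124.1 = -1408.0
Primary income: -340.9 - 159.2 + 366.2 + 149.6 + 444.3 = 460.0
Current account = (-498.1) + (-1408.0) + 460.0 = -1446.1
(Excluded from the current account — financial account: domestic pension funds' purchases of foreign equities 879.0, inward foreign direct investment in the manufacturing sector 963.2.)

-1446.1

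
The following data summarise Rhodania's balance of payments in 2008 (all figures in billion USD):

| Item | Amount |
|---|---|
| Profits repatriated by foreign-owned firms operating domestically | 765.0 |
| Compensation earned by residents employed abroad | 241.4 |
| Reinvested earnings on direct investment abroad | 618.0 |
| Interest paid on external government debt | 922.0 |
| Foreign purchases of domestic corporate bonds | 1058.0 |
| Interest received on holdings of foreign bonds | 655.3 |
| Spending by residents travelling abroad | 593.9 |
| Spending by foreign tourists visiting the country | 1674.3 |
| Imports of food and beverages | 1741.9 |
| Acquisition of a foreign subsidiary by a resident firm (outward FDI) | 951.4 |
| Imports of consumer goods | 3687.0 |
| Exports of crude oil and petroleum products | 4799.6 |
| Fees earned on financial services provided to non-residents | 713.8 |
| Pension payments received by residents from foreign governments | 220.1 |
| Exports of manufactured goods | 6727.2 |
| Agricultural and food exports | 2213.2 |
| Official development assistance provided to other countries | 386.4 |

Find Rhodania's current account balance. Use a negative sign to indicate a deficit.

Goods: 2213.2 - 3687.0 + 6727.2 - 1741.9 + 4799.6 = 8311.1
Services: -593.9 + 1674.3 + 713.8 = 1794.2
Primary income: 618.0 + 655.3 + 241.4 - 922.0 - 765.0 = -172.3
Secondary income: 220.1 - 386.4 = -166.3
Current account = 8311.1 + 1794.2 + (-172.3) + (-166.3) = 9766.7
(Excluded from the current account — financial account: foreign purchases of domestic corporate bonds 1058.0, acquisition of a foreign subsidiary by a resident firm (outward FDI) 951.4.)

9766.7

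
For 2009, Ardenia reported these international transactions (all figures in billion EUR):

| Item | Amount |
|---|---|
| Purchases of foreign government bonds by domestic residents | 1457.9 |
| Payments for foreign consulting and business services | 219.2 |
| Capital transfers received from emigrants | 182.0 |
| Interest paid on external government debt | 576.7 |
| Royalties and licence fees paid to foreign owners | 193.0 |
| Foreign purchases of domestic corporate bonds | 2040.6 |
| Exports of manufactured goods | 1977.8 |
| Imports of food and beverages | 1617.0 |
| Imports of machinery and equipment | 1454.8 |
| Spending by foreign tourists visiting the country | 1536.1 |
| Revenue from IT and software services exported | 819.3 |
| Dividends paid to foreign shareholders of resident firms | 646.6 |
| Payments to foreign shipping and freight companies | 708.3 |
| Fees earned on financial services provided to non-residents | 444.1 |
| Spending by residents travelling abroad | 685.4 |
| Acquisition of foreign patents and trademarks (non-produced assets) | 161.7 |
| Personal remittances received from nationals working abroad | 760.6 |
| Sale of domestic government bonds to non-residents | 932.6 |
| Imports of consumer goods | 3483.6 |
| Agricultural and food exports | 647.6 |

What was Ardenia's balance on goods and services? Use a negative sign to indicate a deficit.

Goods: -1454.8 + 647.6 - 1617.0 + 1977.8 - 3483.6 = -3930.0
Services: -685.4 - 219.2 + 444.1 + 1536.1 - 708.3 - 193.0 + 819.3 = 993.6
Trade balance = -3930.0 + 993.6 = -2936.4
(Excluded from the trade balance — financial account: purchases of foreign government bonds by domestic residents 1457.9, foreign purchases of domestic corporate bonds 2040.6, sale of domestic government bonds to non-residents 932.6; capital account: capital transfers received from emigrants 182.0, acquisition of foreign patents and trademarks (non-produced assets) 161.7; primary income: interest paid on external government debt 576.7, dividends paid to foreign shareholders of resident firms 646.6; secondary income: personal remittances received from nationals working abroad 760.6.)

-2936.4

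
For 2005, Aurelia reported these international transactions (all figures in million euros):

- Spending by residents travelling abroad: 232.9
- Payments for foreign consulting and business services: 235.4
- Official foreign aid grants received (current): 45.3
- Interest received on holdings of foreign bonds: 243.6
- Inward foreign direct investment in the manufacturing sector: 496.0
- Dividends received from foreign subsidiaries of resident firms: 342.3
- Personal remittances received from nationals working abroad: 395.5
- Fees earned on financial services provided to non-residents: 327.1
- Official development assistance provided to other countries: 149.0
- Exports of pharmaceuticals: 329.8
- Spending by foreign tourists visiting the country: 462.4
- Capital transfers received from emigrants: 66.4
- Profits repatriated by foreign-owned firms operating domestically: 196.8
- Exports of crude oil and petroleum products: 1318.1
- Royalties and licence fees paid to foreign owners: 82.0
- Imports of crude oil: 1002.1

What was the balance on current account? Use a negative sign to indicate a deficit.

1565.9

Goods: 329.8 + 1318.1 - 1002.1 = 645.8
Services: -235.4 - 232.9 - 82.0 + 462.4 + 327.1 = 239.2
Primary income: 342.3 + 243.6 - 196.8 = 389.1
Secondary income: -149.0 + 395.5 + 45.3 = 291.8
Current account = 645.8 + 239.2 + 389.1 + 291.8 = 1565.9
(Excluded from the current account — financial account: inward foreign direct investment in the manufacturing sector 496.0; capital account: capital transfers received from emigrants 66.4.)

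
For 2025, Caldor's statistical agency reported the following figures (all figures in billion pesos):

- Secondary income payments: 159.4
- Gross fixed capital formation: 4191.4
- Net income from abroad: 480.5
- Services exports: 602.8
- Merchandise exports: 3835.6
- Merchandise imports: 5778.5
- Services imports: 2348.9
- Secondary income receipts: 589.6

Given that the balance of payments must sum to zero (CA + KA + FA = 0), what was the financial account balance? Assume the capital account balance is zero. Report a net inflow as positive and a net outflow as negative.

Goods balance = 3835.6 - 5778.5 = -1942.9
Services balance = 602.8 - 2348.9 = -1746.1
Trade balance (goods + services) = -1942.9 + (-1746.1) = -3689.0
Net primary income = 480.5
Net secondary income = 589.6 - 159.4 = 430.2
Current account = -3689.0 + 480.5 + 430.2 = -2778.3
Financial account = -(-2778.3) = 2778.3

2778.3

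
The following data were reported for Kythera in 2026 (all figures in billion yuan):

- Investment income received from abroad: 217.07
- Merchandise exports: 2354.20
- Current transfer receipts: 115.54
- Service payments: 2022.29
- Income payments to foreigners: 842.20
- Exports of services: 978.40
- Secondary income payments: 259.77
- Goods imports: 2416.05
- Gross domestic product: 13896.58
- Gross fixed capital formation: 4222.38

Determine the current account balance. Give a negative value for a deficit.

-1875.10

Goods balance = 2354.20 - 2416.05 = -61.85
Services balance = 978.40 - 2022.29 = -1043.89
Trade balance (goods + services) = -61.85 + (-1043.89) = -1105.74
Net primary income = 217.07 - 842.20 = -625.13
Net secondary income = 115.54 - 259.77 = -144.23
Current account = -1105.74 + (-625.13) + (-144.23) = -1875.10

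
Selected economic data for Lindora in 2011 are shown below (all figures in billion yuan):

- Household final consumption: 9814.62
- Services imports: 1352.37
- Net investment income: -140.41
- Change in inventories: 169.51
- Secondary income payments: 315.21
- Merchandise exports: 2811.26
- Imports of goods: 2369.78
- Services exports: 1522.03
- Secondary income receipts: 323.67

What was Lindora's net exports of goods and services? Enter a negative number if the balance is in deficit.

Goods balance = 2811.26 - 2369.78 = 441.48
Services balance = 1522.03 - 1352.37 = 169.66
Trade balance (goods + services) = 441.48 + 169.66 = 611.14

611.14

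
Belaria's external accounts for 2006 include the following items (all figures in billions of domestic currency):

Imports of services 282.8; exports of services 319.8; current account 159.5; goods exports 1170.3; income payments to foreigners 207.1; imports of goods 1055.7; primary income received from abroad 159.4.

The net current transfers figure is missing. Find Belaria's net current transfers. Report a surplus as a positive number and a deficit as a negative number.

55.6

Current account = goods balance + services balance + net primary income + net secondary income
Sum of the known components = 103.9
Net current transfers = CA - (known components) = 159.5 - 103.9 = 55.6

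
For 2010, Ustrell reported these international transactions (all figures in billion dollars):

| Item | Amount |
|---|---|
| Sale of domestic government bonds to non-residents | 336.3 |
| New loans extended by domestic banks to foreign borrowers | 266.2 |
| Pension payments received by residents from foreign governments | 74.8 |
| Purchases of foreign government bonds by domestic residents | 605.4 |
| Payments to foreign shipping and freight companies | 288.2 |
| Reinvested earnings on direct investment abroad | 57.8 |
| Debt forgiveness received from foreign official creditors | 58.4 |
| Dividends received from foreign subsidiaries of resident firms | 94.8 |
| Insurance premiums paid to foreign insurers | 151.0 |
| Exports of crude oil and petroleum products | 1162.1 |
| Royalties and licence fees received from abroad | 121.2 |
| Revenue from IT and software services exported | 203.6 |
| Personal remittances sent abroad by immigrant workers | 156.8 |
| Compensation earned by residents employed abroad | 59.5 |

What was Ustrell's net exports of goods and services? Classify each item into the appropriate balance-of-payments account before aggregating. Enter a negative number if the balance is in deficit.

1047.7

Goods: 1162.1
Services: 203.6 - 288.2 - 151.0 + 121.2 = -114.4
Trade balance = 1162.1 + (-114.4) = 1047.7
(Excluded from the trade balance — financial account: sale of domestic government bonds to non-residents 336.3, new loans extended by domestic banks to foreign borrowers 266.2, purchases of foreign government bonds by domestic residents 605.4; secondary income: pension payments received by residents from foreign governments 74.8, personal remittances sent abroad by immigrant workers 156.8; primary income: reinvested earnings on direct investment abroad 57.8, dividends received from foreign subsidiaries of resident firms 94.8, compensation earned by residents employed abroad 59.5; capital account: debt forgiveness received from foreign official creditors 58.4.)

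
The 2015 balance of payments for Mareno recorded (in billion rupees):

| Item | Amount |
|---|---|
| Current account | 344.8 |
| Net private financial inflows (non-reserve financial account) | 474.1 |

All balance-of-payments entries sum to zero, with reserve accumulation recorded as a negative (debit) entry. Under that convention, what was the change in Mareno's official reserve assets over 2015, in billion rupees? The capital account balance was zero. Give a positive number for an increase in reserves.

Official reserve transactions balance = -(344.8 + 474.1) = -818.9
An accumulation of reserves is recorded as a debit (negative entry), so the change in the stock of reserves is the negative of that balance.
Change in official reserves = -(-818.9) = 818.9

818.9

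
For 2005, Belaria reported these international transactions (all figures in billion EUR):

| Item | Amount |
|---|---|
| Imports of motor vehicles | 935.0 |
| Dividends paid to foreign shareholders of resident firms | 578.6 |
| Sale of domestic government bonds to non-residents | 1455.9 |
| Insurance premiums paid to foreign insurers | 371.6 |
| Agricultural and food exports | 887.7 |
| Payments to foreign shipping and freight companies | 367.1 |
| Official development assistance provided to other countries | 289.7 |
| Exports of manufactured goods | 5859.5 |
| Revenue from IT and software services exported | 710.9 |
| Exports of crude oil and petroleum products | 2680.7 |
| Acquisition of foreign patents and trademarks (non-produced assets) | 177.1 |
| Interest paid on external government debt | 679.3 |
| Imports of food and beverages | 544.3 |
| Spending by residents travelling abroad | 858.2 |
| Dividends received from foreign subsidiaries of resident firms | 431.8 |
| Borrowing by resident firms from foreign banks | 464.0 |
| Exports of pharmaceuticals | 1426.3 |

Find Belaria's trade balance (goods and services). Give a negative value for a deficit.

Goods: -935.0 + 2680.7 + 1426.3 + 5859.5 + 887.7 - 544.3 = 9374.9
Services: 710.9 - 367.1 - 858.2 - 371.6 = -886.0
Trade balance = 9374.9 + (-886.0) = 8488.9
(Excluded from the trade balance — primary income: dividends paid to foreign shareholders of resident firms 578.6, interest paid on external government debt 679.3, dividends received from foreign subsidiaries of resident firms 431.8; financial account: sale of domestic government bonds to non-residents 1455.9, borrowing by resident firms from foreign banks 464.0; secondary income: official development assistance provided to other countries 289.7; capital account: acquisition of foreign patents and trademarks (non-produced assets) 177.1.)

8488.9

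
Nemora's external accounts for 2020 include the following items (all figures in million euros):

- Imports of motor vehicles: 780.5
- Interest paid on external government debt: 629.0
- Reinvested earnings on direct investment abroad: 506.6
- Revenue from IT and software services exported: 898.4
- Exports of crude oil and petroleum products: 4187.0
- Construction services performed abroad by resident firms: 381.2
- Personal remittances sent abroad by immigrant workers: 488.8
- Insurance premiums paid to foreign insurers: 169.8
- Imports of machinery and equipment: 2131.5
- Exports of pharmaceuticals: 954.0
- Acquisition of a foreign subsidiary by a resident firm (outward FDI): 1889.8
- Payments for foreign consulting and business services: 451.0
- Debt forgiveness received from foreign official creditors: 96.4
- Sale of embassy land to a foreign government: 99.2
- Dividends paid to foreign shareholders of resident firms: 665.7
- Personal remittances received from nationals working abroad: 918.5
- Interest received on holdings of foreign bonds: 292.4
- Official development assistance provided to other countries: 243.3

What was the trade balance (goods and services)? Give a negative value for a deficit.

Goods: -2131.5 + 954.0 - 780.5 + 4187.0 = 2229.0
Services: 381.2 - 169.8 + 898.4 - 451.0 = 658.8
Trade balance = 2229.0 + 658.8 = 2887.8
(Excluded from the trade balance — primary income: interest paid on external government debt 629.0, reinvested earnings on direct investment abroad 506.6, dividends paid to foreign shareholders of resident firms 665.7, interest received on holdings of foreign bonds 292.4; secondary income: personal remittances sent abroad by immigrant workers 488.8, personal remittances received from nationals working abroad 918.5, official development assistance provided to other countries 243.3; financial account: acquisition of a foreign subsidiary by a resident firm (outward FDI) 1889.8; capital account: debt forgiveness received from foreign official creditors 96.4, sale of embassy land to a foreign government 99.2.)

2887.8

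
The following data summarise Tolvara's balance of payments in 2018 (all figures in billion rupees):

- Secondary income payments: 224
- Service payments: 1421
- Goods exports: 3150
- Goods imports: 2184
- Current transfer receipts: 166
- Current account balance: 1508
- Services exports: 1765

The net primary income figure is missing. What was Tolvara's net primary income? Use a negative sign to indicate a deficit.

Current account = goods balance + services balance + net primary income + net secondary income
Sum of the known components = 1252
Net primary income = CA - (known components) = 1508 - 1252 = 256

256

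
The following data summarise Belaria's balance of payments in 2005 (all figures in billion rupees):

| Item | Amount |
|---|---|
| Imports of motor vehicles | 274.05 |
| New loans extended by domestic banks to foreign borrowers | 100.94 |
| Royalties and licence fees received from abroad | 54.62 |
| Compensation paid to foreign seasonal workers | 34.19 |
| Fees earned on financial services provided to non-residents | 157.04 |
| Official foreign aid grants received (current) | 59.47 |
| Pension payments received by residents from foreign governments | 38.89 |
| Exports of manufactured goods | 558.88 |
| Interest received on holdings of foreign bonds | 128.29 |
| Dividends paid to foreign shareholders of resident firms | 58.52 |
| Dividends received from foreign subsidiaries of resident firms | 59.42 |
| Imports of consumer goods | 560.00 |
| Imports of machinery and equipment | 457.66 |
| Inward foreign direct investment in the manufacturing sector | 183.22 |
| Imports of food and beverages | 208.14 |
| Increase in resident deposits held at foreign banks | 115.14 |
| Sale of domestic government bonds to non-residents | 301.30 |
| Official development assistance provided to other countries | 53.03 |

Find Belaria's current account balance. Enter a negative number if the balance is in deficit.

-588.98

Goods: -560.00 - 208.14 + 558.88 - 274.05 - 457.66 = -940.97
Services: 157.04 + 54.62 = 211.66
Primary income: -34.19 - 58.52 + 59.42 + 128.29 = 95.00
Secondary income: 59.47 + 38.89 - 53.03 = 45.33
Current account = (-940.97) + 211.66 + 95.00 + 45.33 = -588.98
(Excluded from the current account — financial account: new loans extended by domestic banks to foreign borrowers 100.94, inward foreign direct investment in the manufacturing sector 183.22, increase in resident deposits held at foreign banks 115.14, sale of domestic government bonds to non-residents 301.30.)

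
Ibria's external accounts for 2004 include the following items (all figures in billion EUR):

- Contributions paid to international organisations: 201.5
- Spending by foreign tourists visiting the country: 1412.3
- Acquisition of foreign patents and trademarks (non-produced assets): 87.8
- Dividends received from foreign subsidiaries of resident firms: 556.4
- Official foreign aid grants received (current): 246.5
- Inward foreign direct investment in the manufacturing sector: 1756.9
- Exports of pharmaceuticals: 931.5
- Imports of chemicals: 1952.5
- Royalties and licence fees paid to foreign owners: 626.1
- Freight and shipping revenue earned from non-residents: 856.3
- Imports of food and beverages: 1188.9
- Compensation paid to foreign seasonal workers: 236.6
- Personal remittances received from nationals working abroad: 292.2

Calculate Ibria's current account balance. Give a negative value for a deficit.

Goods: -1952.5 - 1188.9 + 931.5 = -2209.9
Services: 1412.3 - 626.1 + 856.3 = 1642.5
Primary income: -236.6 + 556.4 = 319.8
Secondary income: 246.5 + 292.2 - 201.5 = 337.2
Current account = (-2209.9) + 1642.5 + 319.8 + 337.2 = 89.6
(Excluded from the current account — capital account: acquisition of foreign patents and trademarks (non-produced assets) 87.8; financial account: inward foreign direct investment in the manufacturing sector 1756.9.)

89.6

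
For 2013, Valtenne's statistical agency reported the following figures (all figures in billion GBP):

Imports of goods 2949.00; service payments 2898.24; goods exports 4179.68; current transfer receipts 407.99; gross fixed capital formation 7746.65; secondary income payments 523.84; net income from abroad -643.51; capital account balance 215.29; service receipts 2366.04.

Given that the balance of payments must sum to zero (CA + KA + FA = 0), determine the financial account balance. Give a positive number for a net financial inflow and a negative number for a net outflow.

Goods balance = 4179.68 - 2949.00 = 1230.68
Services balance = 2366.04 - 2898.24 = -532.20
Trade balance (goods + services) = 1230.68 + (-532.20) = 698.48
Net primary income = -643.51
Net secondary income = 407.99 - 523.84 = -115.85
Current account = 698.48 + (-643.51) + (-115.85) = -60.88
Financial account = -(-60.88 + 215.29) = -154.41

-154.41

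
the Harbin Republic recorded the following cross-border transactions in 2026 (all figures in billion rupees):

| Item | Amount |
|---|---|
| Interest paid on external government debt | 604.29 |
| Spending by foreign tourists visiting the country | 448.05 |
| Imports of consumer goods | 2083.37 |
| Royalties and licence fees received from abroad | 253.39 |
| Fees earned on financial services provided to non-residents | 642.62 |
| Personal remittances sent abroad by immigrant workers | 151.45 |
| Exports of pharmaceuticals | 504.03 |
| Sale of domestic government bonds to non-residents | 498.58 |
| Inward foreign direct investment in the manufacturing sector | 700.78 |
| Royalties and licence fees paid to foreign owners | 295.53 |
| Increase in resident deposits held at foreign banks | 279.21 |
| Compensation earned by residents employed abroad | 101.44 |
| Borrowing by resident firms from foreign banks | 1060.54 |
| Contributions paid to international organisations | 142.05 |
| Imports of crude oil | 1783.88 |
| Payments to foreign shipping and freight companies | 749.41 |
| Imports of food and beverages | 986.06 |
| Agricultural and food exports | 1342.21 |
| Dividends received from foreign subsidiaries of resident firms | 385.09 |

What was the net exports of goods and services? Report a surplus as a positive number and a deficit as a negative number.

-2707.95

Goods: 504.03 - 986.06 + 1342.21 - 2083.37 - 1783.88 = -3007.07
Services: 253.39 + 642.62 - 749.41 - 295.53 + 448.05 = 299.12
Trade balance = -3007.07 + 299.12 = -2707.95
(Excluded from the trade balance — primary income: interest paid on external government debt 604.29, compensation earned by residents employed abroad 101.44, dividends received from foreign subsidiaries of resident firms 385.09; secondary income: personal remittances sent abroad by immigrant workers 151.45, contributions paid to international organisations 142.05; financial account: sale of domestic government bonds to non-residents 498.58, inward foreign direct investment in the manufacturing sector 700.78, increase in resident deposits held at foreign banks 279.21, borrowing by resident firms from foreign banks 1060.54.)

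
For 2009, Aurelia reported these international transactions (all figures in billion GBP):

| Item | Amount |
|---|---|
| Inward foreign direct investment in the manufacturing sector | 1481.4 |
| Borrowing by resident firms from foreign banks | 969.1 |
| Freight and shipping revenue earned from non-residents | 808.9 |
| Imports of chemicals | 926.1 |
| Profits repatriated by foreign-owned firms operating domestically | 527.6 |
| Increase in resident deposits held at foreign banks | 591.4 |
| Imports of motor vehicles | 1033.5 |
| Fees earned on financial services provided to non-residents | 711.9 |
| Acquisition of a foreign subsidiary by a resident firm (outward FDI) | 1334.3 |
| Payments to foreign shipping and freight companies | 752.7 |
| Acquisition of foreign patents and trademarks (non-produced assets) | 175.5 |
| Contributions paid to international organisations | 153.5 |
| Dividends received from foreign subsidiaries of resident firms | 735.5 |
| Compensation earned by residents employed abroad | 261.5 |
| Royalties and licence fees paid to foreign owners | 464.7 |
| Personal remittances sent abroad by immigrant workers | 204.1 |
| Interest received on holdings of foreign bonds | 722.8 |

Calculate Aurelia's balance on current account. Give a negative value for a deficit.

Goods: -926.1 - 1033.5 = -1959.6
Services: -464.7 + 711.9 + 808.9 - 752.7 = 303.4
Primary income: 261.5 + 735.5 + 722.8 - 527.6 = 1192.2
Secondary income: -153.5 - 204.1 = -357.6
Current account = (-1959.6) + 303.4 + 1192.2 + (-357.6) = -821.6
(Excluded from the current account — financial account: inward foreign direct investment in the manufacturing sector 1481.4, borrowing by resident firms from foreign banks 969.1, increase in resident deposits held at foreign banks 591.4, acquisition of a foreign subsidiary by a resident firm (outward FDI) 1334.3; capital account: acquisition of foreign patents and trademarks (non-produced assets) 175.5.)

-821.6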